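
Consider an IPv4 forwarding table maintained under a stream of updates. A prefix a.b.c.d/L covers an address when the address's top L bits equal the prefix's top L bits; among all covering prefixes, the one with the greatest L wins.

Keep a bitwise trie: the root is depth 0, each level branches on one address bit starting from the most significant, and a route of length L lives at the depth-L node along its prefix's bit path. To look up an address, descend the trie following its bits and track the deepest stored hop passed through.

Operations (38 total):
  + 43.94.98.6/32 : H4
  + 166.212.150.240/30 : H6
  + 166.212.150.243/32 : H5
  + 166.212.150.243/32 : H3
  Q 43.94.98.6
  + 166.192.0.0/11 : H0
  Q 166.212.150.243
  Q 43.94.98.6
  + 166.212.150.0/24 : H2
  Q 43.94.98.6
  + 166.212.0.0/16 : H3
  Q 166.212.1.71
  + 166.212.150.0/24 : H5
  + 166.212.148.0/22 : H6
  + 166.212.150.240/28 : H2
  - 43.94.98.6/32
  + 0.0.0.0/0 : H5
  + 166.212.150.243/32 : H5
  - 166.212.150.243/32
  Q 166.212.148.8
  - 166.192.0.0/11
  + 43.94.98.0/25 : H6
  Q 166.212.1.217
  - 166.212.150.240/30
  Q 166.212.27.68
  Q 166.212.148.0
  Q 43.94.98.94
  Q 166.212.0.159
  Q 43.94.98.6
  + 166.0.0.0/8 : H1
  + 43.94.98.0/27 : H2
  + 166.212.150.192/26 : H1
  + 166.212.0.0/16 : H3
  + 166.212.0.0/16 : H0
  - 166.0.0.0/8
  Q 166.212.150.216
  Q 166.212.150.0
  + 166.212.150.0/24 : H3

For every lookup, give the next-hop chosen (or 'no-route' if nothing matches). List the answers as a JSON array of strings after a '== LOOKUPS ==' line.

Trace:
  add 43.94.98.6/32 -> H4 at depth 32
  add 166.212.150.240/30 -> H6 at depth 30
  add 166.212.150.243/32 -> H5 at depth 32
  add 166.212.150.243/32 -> H3 at depth 32
  ? 43.94.98.6  path d0:-→d1:-→d2:-→d3:-→d4:-→d5:-→d6:-→d7:-→d8:-→d9:-→d10:-→d11:-→d12:-→d13:-→d14:-→d15:-→d16:-→d17:-→d18:-→d19:-→d20:-→d21:-→d22:-→d23:-→d24:-→d25:-→d26:-→d27:-→d28:-→d29:-→d30:-→d31:-→d32:H4  best=H4
  add 166.192.0.0/11 -> H0 at depth 11
  ? 166.212.150.243  path d0:-→d1:-→d2:-→d3:-→d4:-→d5:-→d6:-→d7:-→d8:-→d9:-→d10:-→d11:H0→d12:-→d13:-→d14:-→d15:-→d16:-→d17:-→d18:-→d19:-→d20:-→d21:-→d22:-→d23:-→d24:-→d25:-→d26:-→d27:-→d28:-→d29:-→d30:H6→d31:-→d32:H3  best=H3
  ? 43.94.98.6  path d0:-→d1:-→d2:-→d3:-→d4:-→d5:-→d6:-→d7:-→d8:-→d9:-→d10:-→d11:-→d12:-→d13:-→d14:-→d15:-→d16:-→d17:-→d18:-→d19:-→d20:-→d21:-→d22:-→d23:-→d24:-→d25:-→d26:-→d27:-→d28:-→d29:-→d30:-→d31:-→d32:H4  best=H4
  add 166.212.150.0/24 -> H2 at depth 24
  ? 43.94.98.6  path d0:-→d1:-→d2:-→d3:-→d4:-→d5:-→d6:-→d7:-→d8:-→d9:-→d10:-→d11:-→d12:-→d13:-→d14:-→d15:-→d16:-→d17:-→d18:-→d19:-→d20:-→d21:-→d22:-→d23:-→d24:-→d25:-→d26:-→d27:-→d28:-→d29:-→d30:-→d31:-→d32:H4  best=H4
  add 166.212.0.0/16 -> H3 at depth 16
  ? 166.212.1.71  path d0:-→d1:-→d2:-→d3:-→d4:-→d5:-→d6:-→d7:-→d8:-→d9:-→d10:-→d11:H0→d12:-→d13:-→d14:-→d15:-→d16:H3  best=H3
  add 166.212.150.0/24 -> H5 at depth 24
  add 166.212.148.0/22 -> H6 at depth 22
  add 166.212.150.240/28 -> H2 at depth 28
  - 43.94.98.6/32 clear@32
  add 0.0.0.0/0 -> H5 at depth 0
  add 166.212.150.243/32 -> H5 at depth 32
  - 166.212.150.243/32 clear@32
  ? 166.212.148.8  path d0:H5→d1:-→d2:-→d3:-→d4:-→d5:-→d6:-→d7:-→d8:-→d9:-→d10:-→d11:H0→d12:-→d13:-→d14:-→d15:-→d16:H3→d17:-→d18:-→d19:-→d20:-→d21:-→d22:H6  best=H6
  - 166.192.0.0/11 clear@11
  add 43.94.98.0/25 -> H6 at depth 25
  ? 166.212.1.217  path d0:H5→d1:-→d2:-→d3:-→d4:-→d5:-→d6:-→d7:-→d8:-→d9:-→d10:-→d11:-→d12:-→d13:-→d14:-→d15:-→d16:H3  best=H3
  - 166.212.150.240/30 clear@30
  ? 166.212.27.68  path d0:H5→d1:-→d2:-→d3:-→d4:-→d5:-→d6:-→d7:-→d8:-→d9:-→d10:-→d11:-→d12:-→d13:-→d14:-→d15:-→d16:H3  best=H3
  ? 166.212.148.0  path d0:H5→d1:-→d2:-→d3:-→d4:-→d5:-→d6:-→d7:-→d8:-→d9:-→d10:-→d11:-→d12:-→d13:-→d14:-→d15:-→d16:H3→d17:-→d18:-→d19:-→d20:-→d21:-→d22:H6  best=H6
  ? 43.94.98.94  path d0:H5→d1:-→d2:-→d3:-→d4:-→d5:-→d6:-→d7:-→d8:-→d9:-→d10:-→d11:-→d12:-→d13:-→d14:-→d15:-→d16:-→d17:-→d18:-→d19:-→d20:-→d21:-→d22:-→d23:-→d24:-→d25:H6  best=H6
  ? 166.212.0.159  path d0:H5→d1:-→d2:-→d3:-→d4:-→d5:-→d6:-→d7:-→d8:-→d9:-→d10:-→d11:-→d12:-→d13:-→d14:-→d15:-→d16:H3  best=H3
  ? 43.94.98.6  path d0:H5→d1:-→d2:-→d3:-→d4:-→d5:-→d6:-→d7:-→d8:-→d9:-→d10:-→d11:-→d12:-→d13:-→d14:-→d15:-→d16:-→d17:-→d18:-→d19:-→d20:-→d21:-→d22:-→d23:-→d24:-→d25:H6→d26:-→d27:-→d28:-→d29:-→d30:-→d31:-→d32:-  best=H6
  add 166.0.0.0/8 -> H1 at depth 8
  add 43.94.98.0/27 -> H2 at depth 27
  add 166.212.150.192/26 -> H1 at depth 26
  add 166.212.0.0/16 -> H3 at depth 16
  add 166.212.0.0/16 -> H0 at depth 16
  - 166.0.0.0/8 clear@8
  ? 166.212.150.216  path d0:H5→d1:-→d2:-→d3:-→d4:-→d5:-→d6:-→d7:-→d8:-→d9:-→d10:-→d11:-→d12:-→d13:-→d14:-→d15:-→d16:H0→d17:-→d18:-→d19:-→d20:-→d21:-→d22:H6→d23:-→d24:H5→d25:-→d26:H1  best=H1
  ? 166.212.150.0  path d0:H5→d1:-→d2:-→d3:-→d4:-→d5:-→d6:-→d7:-→d8:-→d9:-→d10:-→d11:-→d12:-→d13:-→d14:-→d15:-→d16:H0→d17:-→d18:-→d19:-→d20:-→d21:-→d22:H6→d23:-→d24:H5  best=H5
  add 166.212.150.0/24 -> H3 at depth 24

== LOOKUPS ==
["H4","H3","H4","H4","H3","H6","H3","H3","H6","H6","H3","H6","H1","H5"]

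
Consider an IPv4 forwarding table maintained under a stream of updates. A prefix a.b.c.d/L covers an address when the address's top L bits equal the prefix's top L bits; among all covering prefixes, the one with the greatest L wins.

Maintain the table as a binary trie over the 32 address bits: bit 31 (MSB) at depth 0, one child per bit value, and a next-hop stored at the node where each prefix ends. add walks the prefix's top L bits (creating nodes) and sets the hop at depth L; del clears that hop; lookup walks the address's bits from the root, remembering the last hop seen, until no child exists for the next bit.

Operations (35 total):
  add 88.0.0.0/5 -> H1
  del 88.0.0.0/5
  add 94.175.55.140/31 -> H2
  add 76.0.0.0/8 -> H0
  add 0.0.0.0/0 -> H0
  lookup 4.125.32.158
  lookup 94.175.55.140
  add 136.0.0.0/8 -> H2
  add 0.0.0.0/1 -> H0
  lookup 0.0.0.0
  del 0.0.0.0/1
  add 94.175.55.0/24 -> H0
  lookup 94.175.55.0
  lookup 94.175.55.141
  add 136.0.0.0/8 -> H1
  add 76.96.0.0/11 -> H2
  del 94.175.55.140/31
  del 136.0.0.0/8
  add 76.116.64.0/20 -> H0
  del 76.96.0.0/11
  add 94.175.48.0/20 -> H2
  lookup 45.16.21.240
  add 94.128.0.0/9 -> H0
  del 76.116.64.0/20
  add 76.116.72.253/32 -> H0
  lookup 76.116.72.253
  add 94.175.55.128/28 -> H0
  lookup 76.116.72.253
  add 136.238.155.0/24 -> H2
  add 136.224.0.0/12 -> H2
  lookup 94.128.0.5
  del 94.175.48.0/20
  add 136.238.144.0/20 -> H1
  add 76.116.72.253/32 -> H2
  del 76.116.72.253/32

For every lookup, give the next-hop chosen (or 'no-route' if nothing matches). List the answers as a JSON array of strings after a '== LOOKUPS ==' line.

Apply in order:
  add 88.0.0.0/5 -> H1 at depth 5
  - 88.0.0.0/5 clear@5
  add 94.175.55.140/31 -> H2 at depth 31
  add 76.0.0.0/8 -> H0 at depth 8
  add 0.0.0.0/0 -> H0 at depth 0
  Q 4.125.32.158: descend 0 ; hops seen [H0] ; pick H0
  Q 94.175.55.140: descend 0101111010101111001101111000110 ; hops seen [H0,H2] ; pick H2
  add 136.0.0.0/8 -> H2 at depth 8
  add 0.0.0.0/1 -> H0 at depth 1
  Q 0.0.0.0: descend 0 ; hops seen [H0,H0] ; pick H0
  - 0.0.0.0/1 clear@1
  add 94.175.55.0/24 -> H0 at depth 24
  Q 94.175.55.0: descend 010111101010111100110111 ; hops seen [H0,H0] ; pick H0
  Q 94.175.55.141: descend 0101111010101111001101111000110 ; hops seen [H0,H0,H2] ; pick H2
  add 136.0.0.0/8 -> H1 at depth 8
  add 76.96.0.0/11 -> H2 at depth 11
  - 94.175.55.140/31 clear@31
  - 136.0.0.0/8 clear@8
  add 76.116.64.0/20 -> H0 at depth 20
  - 76.96.0.0/11 clear@11
  add 94.175.48.0/20 -> H2 at depth 20
  Q 45.16.21.240: descend 0 ; hops seen [H0] ; pick H0
  add 94.128.0.0/9 -> H0 at depth 9
  - 76.116.64.0/20 clear@20
  add 76.116.72.253/32 -> H0 at depth 32
  Q 76.116.72.253: descend 01001100011101000100100011111101 ; hops seen [H0,H0,H0] ; pick H0
  add 94.175.55.128/28 -> H0 at depth 28
  Q 76.116.72.253: descend 01001100011101000100100011111101 ; hops seen [H0,H0,H0] ; pick H0
  add 136.238.155.0/24 -> H2 at depth 24
  add 136.224.0.0/12 -> H2 at depth 12
  Q 94.128.0.5: descend 0101111010 ; hops seen [H0,H0] ; pick H0
  - 94.175.48.0/20 clear@20
  add 136.238.144.0/20 -> H1 at depth 20
  add 76.116.72.253/32 -> H2 at depth 32
  - 76.116.72.253/32 clear@32

== LOOKUPS ==
["H0","H2","H0","H0","H2","H0","H0","H0","H0"]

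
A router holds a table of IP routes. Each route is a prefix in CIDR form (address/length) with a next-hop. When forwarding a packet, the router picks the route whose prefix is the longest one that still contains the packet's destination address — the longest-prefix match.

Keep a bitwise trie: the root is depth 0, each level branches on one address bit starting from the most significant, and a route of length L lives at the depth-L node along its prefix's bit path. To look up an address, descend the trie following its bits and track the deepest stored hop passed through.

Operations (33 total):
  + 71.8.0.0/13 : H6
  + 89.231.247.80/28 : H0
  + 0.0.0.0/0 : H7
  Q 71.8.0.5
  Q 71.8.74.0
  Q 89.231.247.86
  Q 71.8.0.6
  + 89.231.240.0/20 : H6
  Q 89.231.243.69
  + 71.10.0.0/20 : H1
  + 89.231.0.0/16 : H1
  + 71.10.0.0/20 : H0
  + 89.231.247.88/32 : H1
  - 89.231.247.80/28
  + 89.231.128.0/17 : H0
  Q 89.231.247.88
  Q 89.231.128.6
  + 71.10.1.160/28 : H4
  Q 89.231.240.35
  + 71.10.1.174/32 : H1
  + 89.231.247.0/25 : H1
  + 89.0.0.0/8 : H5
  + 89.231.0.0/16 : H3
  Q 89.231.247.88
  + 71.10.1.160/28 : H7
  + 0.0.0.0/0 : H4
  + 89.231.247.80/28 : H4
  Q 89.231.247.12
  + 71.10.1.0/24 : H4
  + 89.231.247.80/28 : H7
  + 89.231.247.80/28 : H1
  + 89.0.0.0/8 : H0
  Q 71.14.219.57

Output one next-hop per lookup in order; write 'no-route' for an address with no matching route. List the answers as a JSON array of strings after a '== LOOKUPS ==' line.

Apply in order:
  + 71.8.0.0/13 (H6) depth=13
  + 89.231.247.80/28 (H0) depth=28
  + 0.0.0.0/0 (H7) depth=0
  lookup 71.8.0.5: bits 0100011100001 walk d0:H7→d1:-→d2:-→d3:-→d4:-→d5:-→d6:-→d7:-→d8:-→d9:-→d10:-→d11:-→d12:-→d13:H6 -> H6
  lookup 71.8.74.0: bits 0100011100001 walk d0:H7→d1:-→d2:-→d3:-→d4:-→d5:-→d6:-→d7:-→d8:-→d9:-→d10:-→d11:-→d12:-→d13:H6 -> H6
  lookup 89.231.247.86: bits 0101100111100111111101110101 walk d0:H7→d1:-→d2:-→d3:-→d4:-→d5:-→d6:-→d7:-→d8:-→d9:-→d10:-→d11:-→d12:-→d13:-→d14:-→d15:-→d16:-→d17:-→d18:-→d19:-→d20:-→d21:-→d22:-→d23:-→d24:-→d25:-→d26:-→d27:-→d28:H0 -> H0
  lookup 71.8.0.6: bits 0100011100001 walk d0:H7→d1:-→d2:-→d3:-→d4:-→d5:-→d6:-→d7:-→d8:-→d9:-→d10:-→d11:-→d12:-→d13:H6 -> H6
  + 89.231.240.0/20 (H6) depth=20
  lookup 89.231.243.69: bits 010110011110011111110 walk d0:H7→d1:-→d2:-→d3:-→d4:-→d5:-→d6:-→d7:-→d8:-→d9:-→d10:-→d11:-→d12:-→d13:-→d14:-→d15:-→d16:-→d17:-→d18:-→d19:-→d20:H6→d21:- -> H6
  + 71.10.0.0/20 (H1) depth=20
  + 89.231.0.0/16 (H1) depth=16
  + 71.10.0.0/20 (H0) depth=20
  + 89.231.247.88/32 (H1) depth=32
  - 89.231.247.80/28 clear@28
  + 89.231.128.0/17 (H0) depth=17
  lookup 89.231.247.88: bits 01011001111001111111011101011000 walk d0:H7→d1:-→d2:-→d3:-→d4:-→d5:-→d6:-→d7:-→d8:-→d9:-→d10:-→d11:-→d12:-→d13:-→d14:-→d15:-→d16:H1→d17:H0→d18:-→d19:-→d20:H6→d21:-→d22:-→d23:-→d24:-→d25:-→d26:-→d27:-→d28:-→d29:-→d30:-→d31:-→d32:H1 -> H1
  lookup 89.231.128.6: bits 01011001111001111 walk d0:H7→d1:-→d2:-→d3:-→d4:-→d5:-→d6:-→d7:-→d8:-→d9:-→d10:-→d11:-→d12:-→d13:-→d14:-→d15:-→d16:H1→d17:H0 -> H0
  + 71.10.1.160/28 (H4) depth=28
  lookup 89.231.240.35: bits 010110011110011111110 walk d0:H7→d1:-→d2:-→d3:-→d4:-→d5:-→d6:-→d7:-→d8:-→d9:-→d10:-→d11:-→d12:-→d13:-→d14:-→d15:-→d16:H1→d17:H0→d18:-→d19:-→d20:H6→d21:- -> H6
  + 71.10.1.174/32 (H1) depth=32
  + 89.231.247.0/25 (H1) depth=25
  + 89.0.0.0/8 (H5) depth=8
  + 89.231.0.0/16 (H3) depth=16
  lookup 89.231.247.88: bits 01011001111001111111011101011000 walk d0:H7→d1:-→d2:-→d3:-→d4:-→d5:-→d6:-→d7:-→d8:H5→d9:-→d10:-→d11:-→d12:-→d13:-→d14:-→d15:-→d16:H3→d17:H0→d18:-→d19:-→d20:H6→d21:-→d22:-→d23:-→d24:-→d25:H1→d26:-→d27:-→d28:-→d29:-→d30:-→d31:-→d32:H1 -> H1
  + 71.10.1.160/28 (H7) depth=28
  + 0.0.0.0/0 (H4) depth=0
  + 89.231.247.80/28 (H4) depth=28
  lookup 89.231.247.12: bits 0101100111100111111101110 walk d0:H4→d1:-→d2:-→d3:-→d4:-→d5:-→d6:-→d7:-→d8:H5→d9:-→d10:-→d11:-→d12:-→d13:-→d14:-→d15:-→d16:H3→d17:H0→d18:-→d19:-→d20:H6→d21:-→d22:-→d23:-→d24:-→d25:H1 -> H1
  + 71.10.1.0/24 (H4) depth=24
  + 89.231.247.80/28 (H7) depth=28
  + 89.231.247.80/28 (H1) depth=28
  + 89.0.0.0/8 (H0) depth=8
  lookup 71.14.219.57: bits 0100011100001 walk d0:H4→d1:-→d2:-→d3:-→d4:-→d5:-→d6:-→d7:-→d8:-→d9:-→d10:-→d11:-→d12:-→d13:H6 -> H6

== LOOKUPS ==
["H6","H6","H0","H6","H6","H1","H0","H6","H1","H1","H6"]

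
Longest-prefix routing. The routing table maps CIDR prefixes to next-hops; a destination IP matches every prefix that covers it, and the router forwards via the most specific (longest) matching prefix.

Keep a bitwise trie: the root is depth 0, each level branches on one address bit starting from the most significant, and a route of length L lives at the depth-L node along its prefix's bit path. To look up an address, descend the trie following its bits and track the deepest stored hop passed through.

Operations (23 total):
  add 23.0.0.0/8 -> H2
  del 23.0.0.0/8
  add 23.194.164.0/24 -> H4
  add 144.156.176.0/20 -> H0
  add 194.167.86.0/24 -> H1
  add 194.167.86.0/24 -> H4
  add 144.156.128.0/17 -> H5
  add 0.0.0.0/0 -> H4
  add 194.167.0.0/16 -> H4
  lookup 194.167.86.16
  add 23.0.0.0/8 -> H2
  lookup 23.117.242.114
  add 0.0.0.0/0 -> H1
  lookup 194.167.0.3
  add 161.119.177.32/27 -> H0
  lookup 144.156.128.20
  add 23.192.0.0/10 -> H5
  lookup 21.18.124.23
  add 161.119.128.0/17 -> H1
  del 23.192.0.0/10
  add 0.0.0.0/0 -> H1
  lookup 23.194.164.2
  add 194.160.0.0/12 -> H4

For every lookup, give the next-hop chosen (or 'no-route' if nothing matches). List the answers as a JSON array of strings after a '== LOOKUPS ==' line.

Process each operation:
  add 23.0.0.0/8 -> H2 at depth 8
  - 23.0.0.0/8 clear@8
  add 23.194.164.0/24 -> H4 at depth 24
  add 144.156.176.0/20 -> H0 at depth 20
  add 194.167.86.0/24 -> H1 at depth 24
  add 194.167.86.0/24 -> H4 at depth 24
  add 144.156.128.0/17 -> H5 at depth 17
  add 0.0.0.0/0 -> H4 at depth 0
  add 194.167.0.0/16 -> H4 at depth 16
  Q 194.167.86.16: descend 110000101010011101010110 ; hops seen [H4,H4,H4] ; pick H4
  add 23.0.0.0/8 -> H2 at depth 8
  Q 23.117.242.114: descend 00010111 ; hops seen [H4,H2] ; pick H2
  add 0.0.0.0/0 -> H1 at depth 0
  Q 194.167.0.3: descend 11000010101001110 ; hops seen [H1,H4] ; pick H4
  add 161.119.177.32/27 -> H0 at depth 27
  Q 144.156.128.20: descend 100100001001110010 ; hops seen [H1,H5] ; pick H5
  add 23.192.0.0/10 -> H5 at depth 10
  Q 21.18.124.23: descend 000101 ; hops seen [H1] ; pick H1
  add 161.119.128.0/17 -> H1 at depth 17
  - 23.192.0.0/10 clear@10
  add 0.0.0.0/0 -> H1 at depth 0
  Q 23.194.164.2: descend 000101111100001010100100 ; hops seen [H1,H2,H4] ; pick H4
  add 194.160.0.0/12 -> H4 at depth 12

== LOOKUPS ==
["H4","H2","H4","H5","H1","H4"]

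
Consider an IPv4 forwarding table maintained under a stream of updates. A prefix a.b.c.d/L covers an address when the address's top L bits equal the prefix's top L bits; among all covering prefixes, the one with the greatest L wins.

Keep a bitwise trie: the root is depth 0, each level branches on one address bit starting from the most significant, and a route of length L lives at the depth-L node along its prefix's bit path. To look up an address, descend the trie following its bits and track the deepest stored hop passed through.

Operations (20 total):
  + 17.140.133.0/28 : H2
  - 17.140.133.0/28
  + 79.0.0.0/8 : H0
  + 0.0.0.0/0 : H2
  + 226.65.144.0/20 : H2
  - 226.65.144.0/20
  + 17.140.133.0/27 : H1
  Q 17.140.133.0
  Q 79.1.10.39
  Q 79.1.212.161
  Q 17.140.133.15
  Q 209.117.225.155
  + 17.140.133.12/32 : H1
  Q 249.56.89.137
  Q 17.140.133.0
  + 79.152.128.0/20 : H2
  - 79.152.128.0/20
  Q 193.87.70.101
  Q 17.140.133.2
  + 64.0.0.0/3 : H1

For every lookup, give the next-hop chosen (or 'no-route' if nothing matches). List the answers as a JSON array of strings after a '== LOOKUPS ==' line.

Process each operation:
  + 17.140.133.0/28 (H2) depth=28
  del 17.140.133.0/28 (clear depth 28)
  + 79.0.0.0/8 (H0) depth=8
  + 0.0.0.0/0 (H2) depth=0
  + 226.65.144.0/20 (H2) depth=20
  del 226.65.144.0/20 (clear depth 20)
  + 17.140.133.0/27 (H1) depth=27
  Q 17.140.133.0: descend 0001000110001100100001010000 ; hops seen [H2,H1] ; pick H1
  Q 79.1.10.39: descend 01001111 ; hops seen [H2,H0] ; pick H0
  Q 79.1.212.161: descend 01001111 ; hops seen [H2,H0] ; pick H0
  Q 17.140.133.15: descend 0001000110001100100001010000 ; hops seen [H2,H1] ; pick H1
  Q 209.117.225.155: descend 11 ; hops seen [H2] ; pick H2
  + 17.140.133.12/32 (H1) depth=32
  Q 249.56.89.137: descend 111 ; hops seen [H2] ; pick H2
  Q 17.140.133.0: descend 0001000110001100100001010000 ; hops seen [H2,H1] ; pick H1
  + 79.152.128.0/20 (H2) depth=20
  del 79.152.128.0/20 (clear depth 20)
  Q 193.87.70.101: descend 11 ; hops seen [H2] ; pick H2
  Q 17.140.133.2: descend 0001000110001100100001010000 ; hops seen [H2,H1] ; pick H1
  + 64.0.0.0/3 (H1) depth=3

== LOOKUPS ==
["H1","H0","H0","H1","H2","H2","H1","H2","H1"]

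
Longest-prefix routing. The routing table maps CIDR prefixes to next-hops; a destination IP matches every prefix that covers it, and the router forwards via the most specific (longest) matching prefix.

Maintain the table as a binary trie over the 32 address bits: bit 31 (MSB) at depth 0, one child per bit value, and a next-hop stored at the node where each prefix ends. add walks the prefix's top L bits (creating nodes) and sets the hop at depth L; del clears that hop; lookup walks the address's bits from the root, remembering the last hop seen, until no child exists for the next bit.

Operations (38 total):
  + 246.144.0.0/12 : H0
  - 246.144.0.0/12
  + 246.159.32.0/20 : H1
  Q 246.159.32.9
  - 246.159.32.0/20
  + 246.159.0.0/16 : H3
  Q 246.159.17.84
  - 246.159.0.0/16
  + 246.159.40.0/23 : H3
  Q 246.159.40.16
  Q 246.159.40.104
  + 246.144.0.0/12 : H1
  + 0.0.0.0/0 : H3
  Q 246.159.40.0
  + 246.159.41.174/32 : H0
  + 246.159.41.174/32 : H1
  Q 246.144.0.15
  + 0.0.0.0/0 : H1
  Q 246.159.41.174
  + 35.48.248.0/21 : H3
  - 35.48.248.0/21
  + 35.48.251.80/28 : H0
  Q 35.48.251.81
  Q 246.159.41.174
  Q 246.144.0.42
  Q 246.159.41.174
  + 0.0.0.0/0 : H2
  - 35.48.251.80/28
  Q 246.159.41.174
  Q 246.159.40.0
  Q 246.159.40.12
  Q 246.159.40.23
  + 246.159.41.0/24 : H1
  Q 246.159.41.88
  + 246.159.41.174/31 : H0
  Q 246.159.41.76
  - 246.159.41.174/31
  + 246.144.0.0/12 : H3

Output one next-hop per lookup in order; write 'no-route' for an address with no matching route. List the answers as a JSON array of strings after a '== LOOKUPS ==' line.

Process each operation:
  add 246.144.0.0/12 -> H0 at depth 12
  - 246.144.0.0/12 clear@12
  add 246.159.32.0/20 -> H1 at depth 20
  Q 246.159.32.9: descend 11110110100111110010 ; hops seen [H1] ; pick H1
  - 246.159.32.0/20 clear@20
  add 246.159.0.0/16 -> H3 at depth 16
  Q 246.159.17.84: descend 111101101001111100 ; hops seen [H3] ; pick H3
  - 246.159.0.0/16 clear@16
  add 246.159.40.0/23 -> H3 at depth 23
  Q 246.159.40.16: descend 11110110100111110010100 ; hops seen [H3] ; pick H3
  Q 246.159.40.104: descend 11110110100111110010100 ; hops seen [H3] ; pick H3
  add 246.144.0.0/12 -> H1 at depth 12
  add 0.0.0.0/0 -> H3 at depth 0
  Q 246.159.40.0: descend 11110110100111110010100 ; hops seen [H3,H1,H3] ; pick H3
  add 246.159.41.174/32 -> H0 at depth 32
  add 246.159.41.174/32 -> H1 at depth 32
  Q 246.144.0.15: descend 111101101001 ; hops seen [H3,H1] ; pick H1
  add 0.0.0.0/0 -> H1 at depth 0
  Q 246.159.41.174: descend 11110110100111110010100110101110 ; hops seen [H1,H1,H3,H1] ; pick H1
  add 35.48.248.0/21 -> H3 at depth 21
  - 35.48.248.0/21 clear@21
  add 35.48.251.80/28 -> H0 at depth 28
  Q 35.48.251.81: descend 0010001100110000111110110101 ; hops seen [H1,H0] ; pick H0
  Q 246.159.41.174: descend 11110110100111110010100110101110 ; hops seen [H1,H1,H3,H1] ; pick H1
  Q 246.144.0.42: descend 111101101001 ; hops seen [H1,H1] ; pick H1
  Q 246.159.41.174: descend 11110110100111110010100110101110 ; hops seen [H1,H1,H3,H1] ; pick H1
  add 0.0.0.0/0 -> H2 at depth 0
  - 35.48.251.80/28 clear@28
  Q 246.159.41.174: descend 11110110100111110010100110101110 ; hops seen [H2,H1,H3,H1] ; pick H1
  Q 246.159.40.0: descend 11110110100111110010100 ; hops seen [H2,H1,H3] ; pick H3
  Q 246.159.40.12: descend 11110110100111110010100 ; hops seen [H2,H1,H3] ; pick H3
  Q 246.159.40.23: descend 11110110100111110010100 ; hops seen [H2,H1,H3] ; pick H3
  add 246.159.41.0/24 -> H1 at depth 24
  Q 246.159.41.88: descend 111101101001111100101001 ; hops seen [H2,H1,H3,H1] ; pick H1
  add 246.159.41.174/31 -> H0 at depth 31
  Q 246.159.41.76: descend 111101101001111100101001 ; hops seen [H2,H1,H3,H1] ; pick H1
  - 246.159.41.174/31 clear@31
  add 246.144.0.0/12 -> H3 at depth 12

== LOOKUPS ==
["H1","H3","H3","H3","H3","H1","H1","H0","H1","H1","H1","H1","H3","H3","H3","H1","H1"]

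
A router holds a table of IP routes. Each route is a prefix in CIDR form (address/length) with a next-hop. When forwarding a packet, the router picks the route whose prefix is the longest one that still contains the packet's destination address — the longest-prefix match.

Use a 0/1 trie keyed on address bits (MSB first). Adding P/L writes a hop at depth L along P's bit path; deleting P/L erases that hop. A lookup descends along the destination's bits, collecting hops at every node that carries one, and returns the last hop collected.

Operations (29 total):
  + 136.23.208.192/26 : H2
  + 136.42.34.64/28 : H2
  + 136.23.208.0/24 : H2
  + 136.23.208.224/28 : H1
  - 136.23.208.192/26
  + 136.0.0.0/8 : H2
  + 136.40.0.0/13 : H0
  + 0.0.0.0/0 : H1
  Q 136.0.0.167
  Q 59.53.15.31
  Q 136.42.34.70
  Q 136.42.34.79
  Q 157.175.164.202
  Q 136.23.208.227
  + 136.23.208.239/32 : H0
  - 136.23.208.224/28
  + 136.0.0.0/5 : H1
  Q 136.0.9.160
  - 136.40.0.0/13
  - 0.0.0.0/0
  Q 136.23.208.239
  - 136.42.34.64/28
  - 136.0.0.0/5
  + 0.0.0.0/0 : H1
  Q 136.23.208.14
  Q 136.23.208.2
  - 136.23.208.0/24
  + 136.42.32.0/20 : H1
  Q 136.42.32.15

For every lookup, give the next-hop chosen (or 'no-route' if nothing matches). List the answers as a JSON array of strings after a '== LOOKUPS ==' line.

Process each operation:
  + 136.23.208.192/26 (H2) depth=26
  + 136.42.34.64/28 (H2) depth=28
  + 136.23.208.0/24 (H2) depth=24
  + 136.23.208.224/28 (H1) depth=28
  - 136.23.208.192/26 clear@26
  + 136.0.0.0/8 (H2) depth=8
  + 136.40.0.0/13 (H0) depth=13
  + 0.0.0.0/0 (H1) depth=0
  Q 136.0.0.167: descend 10001000000 ; hops seen [H1,H2] ; pick H2
  Q 59.53.15.31: descend ε ; hops seen [H1] ; pick H1
  Q 136.42.34.70: descend 1000100000101010001000100100 ; hops seen [H1,H2,H0,H2] ; pick H2
  Q 136.42.34.79: descend 1000100000101010001000100100 ; hops seen [H1,H2,H0,H2] ; pick H2
  Q 157.175.164.202: descend 100 ; hops seen [H1] ; pick H1
  Q 136.23.208.227: descend 1000100000010111110100001110 ; hops seen [H1,H2,H2,H1] ; pick H1
  + 136.23.208.239/32 (H0) depth=32
  - 136.23.208.224/28 clear@28
  + 136.0.0.0/5 (H1) depth=5
  Q 136.0.9.160: descend 10001000000 ; hops seen [H1,H1,H2] ; pick H2
  - 136.40.0.0/13 clear@13
  - 0.0.0.0/0 clear@0
  Q 136.23.208.239: descend 10001000000101111101000011101111 ; hops seen [H1,H2,H2,H0] ; pick H0
  - 136.42.34.64/28 clear@28
  - 136.0.0.0/5 clear@5
  + 0.0.0.0/0 (H1) depth=0
  Q 136.23.208.14: descend 100010000001011111010000 ; hops seen [H1,H2,H2] ; pick H2
  Q 136.23.208.2: descend 100010000001011111010000 ; hops seen [H1,H2,H2] ; pick H2
  - 136.23.208.0/24 clear@24
  + 136.42.32.0/20 (H1) depth=20
  Q 136.42.32.15: descend 1000100000101010001000 ; hops seen [H1,H2,H1] ; pick H1

== LOOKUPS ==
["H2","H1","H2","H2","H1","H1","H2","H0","H2","H2","H1"]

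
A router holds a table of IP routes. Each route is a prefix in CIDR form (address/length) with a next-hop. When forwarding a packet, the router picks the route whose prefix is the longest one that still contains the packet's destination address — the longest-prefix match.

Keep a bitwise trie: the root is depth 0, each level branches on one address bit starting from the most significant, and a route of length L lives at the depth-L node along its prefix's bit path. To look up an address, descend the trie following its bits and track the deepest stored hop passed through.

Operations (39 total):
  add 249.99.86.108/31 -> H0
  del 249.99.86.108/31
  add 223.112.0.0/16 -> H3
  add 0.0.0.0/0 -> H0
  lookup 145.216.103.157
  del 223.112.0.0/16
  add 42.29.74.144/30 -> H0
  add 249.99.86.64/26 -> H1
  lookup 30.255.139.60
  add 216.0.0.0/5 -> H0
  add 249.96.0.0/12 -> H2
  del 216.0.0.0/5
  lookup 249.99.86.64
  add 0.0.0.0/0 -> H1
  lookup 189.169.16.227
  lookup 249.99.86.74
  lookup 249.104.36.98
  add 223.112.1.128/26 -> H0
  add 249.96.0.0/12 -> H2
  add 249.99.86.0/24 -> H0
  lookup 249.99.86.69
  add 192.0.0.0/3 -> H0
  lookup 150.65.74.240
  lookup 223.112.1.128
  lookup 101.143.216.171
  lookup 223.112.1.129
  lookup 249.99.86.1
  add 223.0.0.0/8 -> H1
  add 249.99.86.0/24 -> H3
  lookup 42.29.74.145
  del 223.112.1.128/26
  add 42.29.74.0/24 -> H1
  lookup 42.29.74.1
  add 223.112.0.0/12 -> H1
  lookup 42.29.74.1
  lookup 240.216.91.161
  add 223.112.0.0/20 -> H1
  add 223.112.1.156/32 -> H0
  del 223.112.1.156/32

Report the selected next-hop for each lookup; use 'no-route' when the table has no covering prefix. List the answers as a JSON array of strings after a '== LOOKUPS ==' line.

Process each operation:
  add 249.99.86.108/31 -> H0 at depth 31
  del 249.99.86.108/31 (clear depth 31)
  add 223.112.0.0/16 -> H3 at depth 16
  add 0.0.0.0/0 -> H0 at depth 0
  ? 145.216.103.157  path d0:H0→d1:-  best=H0
  del 223.112.0.0/16 (clear depth 16)
  add 42.29.74.144/30 -> H0 at depth 30
  add 249.99.86.64/26 -> H1 at depth 26
  ? 30.255.139.60  path d0:H0→d1:-→d2:-  best=H0
  add 216.0.0.0/5 -> H0 at depth 5
  add 249.96.0.0/12 -> H2 at depth 12
  del 216.0.0.0/5 (clear depth 5)
  ? 249.99.86.64  path d0:H0→d1:-→d2:-→d3:-→d4:-→d5:-→d6:-→d7:-→d8:-→d9:-→d10:-→d11:-→d12:H2→d13:-→d14:-→d15:-→d16:-→d17:-→d18:-→d19:-→d20:-→d21:-→d22:-→d23:-→d24:-→d25:-→d26:H1  best=H1
  add 0.0.0.0/0 -> H1 at depth 0
  ? 189.169.16.227  path d0:H1→d1:-  best=H1
  ? 249.99.86.74  path d0:H1→d1:-→d2:-→d3:-→d4:-→d5:-→d6:-→d7:-→d8:-→d9:-→d10:-→d11:-→d12:H2→d13:-→d14:-→d15:-→d16:-→d17:-→d18:-→d19:-→d20:-→d21:-→d22:-→d23:-→d24:-→d25:-→d26:H1  best=H1
  ? 249.104.36.98  path d0:H1→d1:-→d2:-→d3:-→d4:-→d5:-→d6:-→d7:-→d8:-→d9:-→d10:-→d11:-→d12:H2  best=H2
  add 223.112.1.128/26 -> H0 at depth 26
  add 249.96.0.0/12 -> H2 at depth 12
  add 249.99.86.0/24 -> H0 at depth 24
  ? 249.99.86.69  path d0:H1→d1:-→d2:-→d3:-→d4:-→d5:-→d6:-→d7:-→d8:-→d9:-→d10:-→d11:-→d12:H2→d13:-→d14:-→d15:-→d16:-→d17:-→d18:-→d19:-→d20:-→d21:-→d22:-→d23:-→d24:H0→d25:-→d26:H1  best=H1
  add 192.0.0.0/3 -> H0 at depth 3
  ? 150.65.74.240  path d0:H1→d1:-  best=H1
  ? 223.112.1.128  path d0:H1→d1:-→d2:-→d3:H0→d4:-→d5:-→d6:-→d7:-→d8:-→d9:-→d10:-→d11:-→d12:-→d13:-→d14:-→d15:-→d16:-→d17:-→d18:-→d19:-→d20:-→d21:-→d22:-→d23:-→d24:-→d25:-→d26:H0  best=H0
  ? 101.143.216.171  path d0:H1→d1:-  best=H1
  ? 223.112.1.129  path d0:H1→d1:-→d2:-→d3:H0→d4:-→d5:-→d6:-→d7:-→d8:-→d9:-→d10:-→d11:-→d12:-→d13:-→d14:-→d15:-→d16:-→d17:-→d18:-→d19:-→d20:-→d21:-→d22:-→d23:-→d24:-→d25:-→d26:H0  best=H0
  ? 249.99.86.1  path d0:H1→d1:-→d2:-→d3:-→d4:-→d5:-→d6:-→d7:-→d8:-→d9:-→d10:-→d11:-→d12:H2→d13:-→d14:-→d15:-→d16:-→d17:-→d18:-→d19:-→d20:-→d21:-→d22:-→d23:-→d24:H0→d25:-  best=H0
  add 223.0.0.0/8 -> H1 at depth 8
  add 249.99.86.0/24 -> H3 at depth 24
  ? 42.29.74.145  path d0:H1→d1:-→d2:-→d3:-→d4:-→d5:-→d6:-→d7:-→d8:-→d9:-→d10:-→d11:-→d12:-→d13:-→d14:-→d15:-→d16:-→d17:-→d18:-→d19:-→d20:-→d21:-→d22:-→d23:-→d24:-→d25:-→d26:-→d27:-→d28:-→d29:-→d30:H0  best=H0
  del 223.112.1.128/26 (clear depth 26)
  add 42.29.74.0/24 -> H1 at depth 24
  ? 42.29.74.1  path d0:H1→d1:-→d2:-→d3:-→d4:-→d5:-→d6:-→d7:-→d8:-→d9:-→d10:-→d11:-→d12:-→d13:-→d14:-→d15:-→d16:-→d17:-→d18:-→d19:-→d20:-→d21:-→d22:-→d23:-→d24:H1  best=H1
  add 223.112.0.0/12 -> H1 at depth 12
  ? 42.29.74.1  path d0:H1→d1:-→d2:-→d3:-→d4:-→d5:-→d6:-→d7:-→d8:-→d9:-→d10:-→d11:-→d12:-→d13:-→d14:-→d15:-→d16:-→d17:-→d18:-→d19:-→d20:-→d21:-→d22:-→d23:-→d24:H1  best=H1
  ? 240.216.91.161  path d0:H1→d1:-→d2:-→d3:-→d4:-  best=H1
  add 223.112.0.0/20 -> H1 at depth 20
  add 223.112.1.156/32 -> H0 at depth 32
  del 223.112.1.156/32 (clear depth 32)

== LOOKUPS ==
["H0","H0","H1","H1","H1","H2","H1","H1","H0","H1","H0","H0","H0","H1","H1","H1"]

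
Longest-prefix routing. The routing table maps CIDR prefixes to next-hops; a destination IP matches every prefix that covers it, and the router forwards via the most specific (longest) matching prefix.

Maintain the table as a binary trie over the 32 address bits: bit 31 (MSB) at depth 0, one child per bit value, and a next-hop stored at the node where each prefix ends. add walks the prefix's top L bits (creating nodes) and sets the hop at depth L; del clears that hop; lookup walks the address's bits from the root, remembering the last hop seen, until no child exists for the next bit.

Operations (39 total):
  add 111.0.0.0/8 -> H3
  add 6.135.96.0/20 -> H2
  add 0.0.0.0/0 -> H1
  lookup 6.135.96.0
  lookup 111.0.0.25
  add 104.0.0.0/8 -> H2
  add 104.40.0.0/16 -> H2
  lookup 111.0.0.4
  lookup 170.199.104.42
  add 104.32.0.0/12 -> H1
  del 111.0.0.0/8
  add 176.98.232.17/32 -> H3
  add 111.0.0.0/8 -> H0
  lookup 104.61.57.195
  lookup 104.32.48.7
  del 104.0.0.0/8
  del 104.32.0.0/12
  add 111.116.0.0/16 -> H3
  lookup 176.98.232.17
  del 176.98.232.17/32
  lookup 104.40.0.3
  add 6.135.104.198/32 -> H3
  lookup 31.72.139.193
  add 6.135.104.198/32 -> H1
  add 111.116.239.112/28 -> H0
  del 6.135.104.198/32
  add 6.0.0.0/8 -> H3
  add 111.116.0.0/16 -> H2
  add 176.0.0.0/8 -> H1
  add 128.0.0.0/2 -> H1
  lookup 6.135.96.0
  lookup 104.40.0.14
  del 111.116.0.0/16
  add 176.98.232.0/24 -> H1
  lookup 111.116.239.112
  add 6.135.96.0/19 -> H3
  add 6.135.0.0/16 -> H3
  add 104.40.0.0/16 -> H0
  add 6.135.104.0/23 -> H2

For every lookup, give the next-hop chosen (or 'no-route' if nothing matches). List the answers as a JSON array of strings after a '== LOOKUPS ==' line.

Process each operation:
  + 111.0.0.0/8 (H3) depth=8
  + 6.135.96.0/20 (H2) depth=20
  + 0.0.0.0/0 (H1) depth=0
  Q 6.135.96.0: descend 00000110100001110110 ; hops seen [H1,H2] ; pick H2
  Q 111.0.0.25: descend 01101111 ; hops seen [H1,H3] ; pick H3
  + 104.0.0.0/8 (H2) depth=8
  + 104.40.0.0/16 (H2) depth=16
  Q 111.0.0.4: descend 01101111 ; hops seen [H1,H3] ; pick H3
  Q 170.199.104.42: descend ε ; hops seen [H1] ; pick H1
  + 104.32.0.0/12 (H1) depth=12
  del 111.0.0.0/8 (clear depth 8)
  + 176.98.232.17/32 (H3) depth=32
  + 111.0.0.0/8 (H0) depth=8
  Q 104.61.57.195: descend 01101000001 ; hops seen [H1,H2] ; pick H2
  Q 104.32.48.7: descend 011010000010 ; hops seen [H1,H2,H1] ; pick H1
  del 104.0.0.0/8 (clear depth 8)
  del 104.32.0.0/12 (clear depth 12)
  + 111.116.0.0/16 (H3) depth=16
  Q 176.98.232.17: descend 10110000011000101110100000010001 ; hops seen [H1,H3] ; pick H3
  del 176.98.232.17/32 (clear depth 32)
  Q 104.40.0.3: descend 0110100000101000 ; hops seen [H1,H2] ; pick H2
  + 6.135.104.198/32 (H3) depth=32
  Q 31.72.139.193: descend 000 ; hops seen [H1] ; pick H1
  + 6.135.104.198/32 (H1) depth=32
  + 111.116.239.112/28 (H0) depth=28
  del 6.135.104.198/32 (clear depth 32)
  + 6.0.0.0/8 (H3) depth=8
  + 111.116.0.0/16 (H2) depth=16
  + 176.0.0.0/8 (H1) depth=8
  + 128.0.0.0/2 (H1) depth=2
  Q 6.135.96.0: descend 00000110100001110110 ; hops seen [H1,H3,H2] ; pick H2
  Q 104.40.0.14: descend 0110100000101000 ; hops seen [H1,H2] ; pick H2
  del 111.116.0.0/16 (clear depth 16)
  + 176.98.232.0/24 (H1) depth=24
  Q 111.116.239.112: descend 0110111101110100111011110111 ; hops seen [H1,H0,H0] ; pick H0
  + 6.135.96.0/19 (H3) depth=19
  + 6.135.0.0/16 (H3) depth=16
  + 104.40.0.0/16 (H0) depth=16
  + 6.135.104.0/23 (H2) depth=23

== LOOKUPS ==
["H2","H3","H3","H1","H2","H1","H3","H2","H1","H2","H2","H0"]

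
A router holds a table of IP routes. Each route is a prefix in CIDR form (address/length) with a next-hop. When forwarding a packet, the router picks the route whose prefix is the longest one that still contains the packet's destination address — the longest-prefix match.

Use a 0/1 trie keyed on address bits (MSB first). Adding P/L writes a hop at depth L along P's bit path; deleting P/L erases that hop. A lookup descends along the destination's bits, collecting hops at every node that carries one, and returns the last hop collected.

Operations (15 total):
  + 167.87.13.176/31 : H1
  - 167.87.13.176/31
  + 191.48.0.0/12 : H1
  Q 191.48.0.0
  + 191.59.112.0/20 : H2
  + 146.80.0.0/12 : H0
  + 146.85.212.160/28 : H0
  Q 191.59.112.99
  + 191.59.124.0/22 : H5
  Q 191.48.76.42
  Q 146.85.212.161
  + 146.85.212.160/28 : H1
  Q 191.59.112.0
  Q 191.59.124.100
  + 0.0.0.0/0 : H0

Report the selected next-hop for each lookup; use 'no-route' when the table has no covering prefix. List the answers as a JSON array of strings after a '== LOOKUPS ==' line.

Process each operation:
  + 167.87.13.176/31 (H1) depth=31
  - 167.87.13.176/31 clear@31
  + 191.48.0.0/12 (H1) depth=12
  lookup 191.48.0.0: bits 101111110011 walk d0:-→d1:-→d2:-→d3:-→d4:-→d5:-→d6:-→d7:-→d8:-→d9:-→d10:-→d11:-→d12:H1 -> H1
  + 191.59.112.0/20 (H2) depth=20
  + 146.80.0.0/12 (H0) depth=12
  + 146.85.212.160/28 (H0) depth=28
  lookup 191.59.112.99: bits 10111111001110110111 walk d0:-→d1:-→d2:-→d3:-→d4:-→d5:-→d6:-→d7:-→d8:-→d9:-→d10:-→d11:-→d12:H1→d13:-→d14:-→d15:-→d16:-→d17:-→d18:-→d19:-→d20:H2 -> H2
  + 191.59.124.0/22 (H5) depth=22
  lookup 191.48.76.42: bits 101111110011 walk d0:-→d1:-→d2:-→d3:-→d4:-→d5:-→d6:-→d7:-→d8:-→d9:-→d10:-→d11:-→d12:H1 -> H1
  lookup 146.85.212.161: bits 1001001001010101110101001010 walk d0:-→d1:-→d2:-→d3:-→d4:-→d5:-→d6:-→d7:-→d8:-→d9:-→d10:-→d11:-→d12:H0→d13:-→d14:-→d15:-→d16:-→d17:-→d18:-→d19:-→d20:-→d21:-→d22:-→d23:-→d24:-→d25:-→d26:-→d27:-→d28:H0 -> H0
  + 146.85.212.160/28 (H1) depth=28
  lookup 191.59.112.0: bits 10111111001110110111 walk d0:-→d1:-→d2:-→d3:-→d4:-→d5:-→d6:-→d7:-→d8:-→d9:-→d10:-→d11:-→d12:H1→d13:-→d14:-→d15:-→d16:-→d17:-→d18:-→d19:-→d20:H2 -> H2
  lookup 191.59.124.100: bits 1011111100111011011111 walk d0:-→d1:-→d2:-→d3:-→d4:-→d5:-→d6:-→d7:-→d8:-→d9:-→d10:-→d11:-→d12:H1→d13:-→d14:-→d15:-→d16:-→d17:-→d18:-→d19:-→d20:H2→d21:-→d22:H5 -> H5
  + 0.0.0.0/0 (H0) depth=0

== LOOKUPS ==
["H1","H2","H1","H0","H2","H5"]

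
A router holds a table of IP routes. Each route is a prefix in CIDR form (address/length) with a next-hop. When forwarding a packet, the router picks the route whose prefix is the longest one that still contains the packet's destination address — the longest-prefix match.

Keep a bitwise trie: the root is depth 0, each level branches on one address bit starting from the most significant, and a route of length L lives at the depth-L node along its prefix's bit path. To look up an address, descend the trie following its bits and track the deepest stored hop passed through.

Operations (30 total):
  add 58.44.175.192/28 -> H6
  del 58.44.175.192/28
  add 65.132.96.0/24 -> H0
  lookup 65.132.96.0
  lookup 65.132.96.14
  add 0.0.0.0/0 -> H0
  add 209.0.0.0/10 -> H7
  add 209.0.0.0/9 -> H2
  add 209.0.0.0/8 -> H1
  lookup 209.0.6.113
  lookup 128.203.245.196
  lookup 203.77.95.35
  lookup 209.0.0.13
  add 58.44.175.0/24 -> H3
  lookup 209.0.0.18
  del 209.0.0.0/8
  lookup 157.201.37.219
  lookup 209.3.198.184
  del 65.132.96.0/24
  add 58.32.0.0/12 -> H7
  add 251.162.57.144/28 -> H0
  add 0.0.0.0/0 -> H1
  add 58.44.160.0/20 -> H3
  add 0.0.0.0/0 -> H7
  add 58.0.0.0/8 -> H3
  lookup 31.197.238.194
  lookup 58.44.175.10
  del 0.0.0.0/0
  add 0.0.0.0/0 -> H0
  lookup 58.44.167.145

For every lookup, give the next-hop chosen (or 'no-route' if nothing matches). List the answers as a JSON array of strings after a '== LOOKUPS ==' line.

Trace:
  + 58.44.175.192/28 (H6) depth=28
  del 58.44.175.192/28 (clear depth 28)
  + 65.132.96.0/24 (H0) depth=24
  ? 65.132.96.0  path d0:-→d1:-→d2:-→d3:-→d4:-→d5:-→d6:-→d7:-→d8:-→d9:-→d10:-→d11:-→d12:-→d13:-→d14:-→d15:-→d16:-→d17:-→d18:-→d19:-→d20:-→d21:-→d22:-→d23:-→d24:H0  best=H0
  ? 65.132.96.14  path d0:-→d1:-→d2:-→d3:-→d4:-→d5:-→d6:-→d7:-→d8:-→d9:-→d10:-→d11:-→d12:-→d13:-→d14:-→d15:-→d16:-→d17:-→d18:-→d19:-→d20:-→d21:-→d22:-→d23:-→d24:H0  best=H0
  + 0.0.0.0/0 (H0) depth=0
  + 209.0.0.0/10 (H7) depth=10
  + 209.0.0.0/9 (H2) depth=9
  + 209.0.0.0/8 (H1) depth=8
  ? 209.0.6.113  path d0:H0→d1:-→d2:-→d3:-→d4:-→d5:-→d6:-→d7:-→d8:H1→d9:H2→d10:H7  best=H7
  ? 128.203.245.196  path d0:H0→d1:-  best=H0
  ? 203.77.95.35  path d0:H0→d1:-→d2:-→d3:-  best=H0
  ? 209.0.0.13  path d0:H0→d1:-→d2:-→d3:-→d4:-→d5:-→d6:-→d7:-→d8:H1→d9:H2→d10:H7  best=H7
  + 58.44.175.0/24 (H3) depth=24
  ? 209.0.0.18  path d0:H0→d1:-→d2:-→d3:-→d4:-→d5:-→d6:-→d7:-→d8:H1→d9:H2→d10:H7  best=H7
  del 209.0.0.0/8 (clear depth 8)
  ? 157.201.37.219  path d0:H0→d1:-  best=H0
  ? 209.3.198.184  path d0:H0→d1:-→d2:-→d3:-→d4:-→d5:-→d6:-→d7:-→d8:-→d9:H2→d10:H7  best=H7
  del 65.132.96.0/24 (clear depth 24)
  + 58.32.0.0/12 (H7) depth=12
  + 251.162.57.144/28 (H0) depth=28
  + 0.0.0.0/0 (H1) depth=0
  + 58.44.160.0/20 (H3) depth=20
  + 0.0.0.0/0 (H7) depth=0
  + 58.0.0.0/8 (H3) depth=8
  ? 31.197.238.194  path d0:H7→d1:-→d2:-  best=H7
  ? 58.44.175.10  path d0:H7→d1:-→d2:-→d3:-→d4:-→d5:-→d6:-→d7:-→d8:H3→d9:-→d10:-→d11:-→d12:H7→d13:-→d14:-→d15:-→d16:-→d17:-→d18:-→d19:-→d20:H3→d21:-→d22:-→d23:-→d24:H3  best=H3
  del 0.0.0.0/0 (clear depth 0)
  + 0.0.0.0/0 (H0) depth=0
  ? 58.44.167.145  path d0:H0→d1:-→d2:-→d3:-→d4:-→d5:-→d6:-→d7:-→d8:H3→d9:-→d10:-→d11:-→d12:H7→d13:-→d14:-→d15:-→d16:-→d17:-→d18:-→d19:-→d20:H3  best=H3

== LOOKUPS ==
["H0","H0","H7","H0","H0","H7","H7","H0","H7","H7","H3","H3"]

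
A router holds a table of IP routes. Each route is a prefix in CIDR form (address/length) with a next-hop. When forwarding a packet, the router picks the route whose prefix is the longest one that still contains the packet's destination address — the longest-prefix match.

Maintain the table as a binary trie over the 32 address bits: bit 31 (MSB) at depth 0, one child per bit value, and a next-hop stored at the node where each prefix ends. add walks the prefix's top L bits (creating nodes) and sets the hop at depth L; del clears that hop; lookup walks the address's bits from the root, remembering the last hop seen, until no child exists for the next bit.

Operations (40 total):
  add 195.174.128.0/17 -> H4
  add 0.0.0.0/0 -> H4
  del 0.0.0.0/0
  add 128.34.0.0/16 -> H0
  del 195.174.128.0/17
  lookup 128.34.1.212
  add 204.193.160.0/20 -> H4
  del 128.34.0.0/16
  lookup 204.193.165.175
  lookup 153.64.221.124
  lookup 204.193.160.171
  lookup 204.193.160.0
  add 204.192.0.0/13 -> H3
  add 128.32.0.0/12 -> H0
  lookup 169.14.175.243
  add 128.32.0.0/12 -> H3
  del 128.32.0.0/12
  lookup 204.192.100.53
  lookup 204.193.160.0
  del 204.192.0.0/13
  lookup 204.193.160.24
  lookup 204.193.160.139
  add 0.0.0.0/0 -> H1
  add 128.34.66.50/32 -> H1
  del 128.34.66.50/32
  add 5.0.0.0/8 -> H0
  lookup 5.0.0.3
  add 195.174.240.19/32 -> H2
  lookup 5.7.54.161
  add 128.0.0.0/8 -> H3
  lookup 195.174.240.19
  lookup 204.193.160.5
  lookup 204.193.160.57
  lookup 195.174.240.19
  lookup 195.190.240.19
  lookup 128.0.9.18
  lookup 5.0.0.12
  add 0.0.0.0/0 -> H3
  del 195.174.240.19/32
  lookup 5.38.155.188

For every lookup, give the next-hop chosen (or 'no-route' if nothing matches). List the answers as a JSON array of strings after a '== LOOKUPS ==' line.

Process each operation:
  + 195.174.128.0/17 (H4) depth=17
  + 0.0.0.0/0 (H4) depth=0
  - 0.0.0.0/0 clear@0
  + 128.34.0.0/16 (H0) depth=16
  - 195.174.128.0/17 clear@17
  lookup 128.34.1.212: bits 1000000000100010 walk d0:-→d1:-→d2:-→d3:-→d4:-→d5:-→d6:-→d7:-→d8:-→d9:-→d10:-→d11:-→d12:-→d13:-→d14:-→d15:-→d16:H0 -> H0
  + 204.193.160.0/20 (H4) depth=20
  - 128.34.0.0/16 clear@16
  lookup 204.193.165.175: bits 11001100110000011010 walk d0:-→d1:-→d2:-→d3:-→d4:-→d5:-→d6:-→d7:-→d8:-→d9:-→d10:-→d11:-→d12:-→d13:-→d14:-→d15:-→d16:-→d17:-→d18:-→d19:-→d20:H4 -> H4
  lookup 153.64.221.124: bits 100 walk d0:-→d1:-→d2:-→d3:- -> no-route
  lookup 204.193.160.171: bits 11001100110000011010 walk d0:-→d1:-→d2:-→d3:-→d4:-→d5:-→d6:-→d7:-→d8:-→d9:-→d10:-→d11:-→d12:-→d13:-→d14:-→d15:-→d16:-→d17:-→d18:-→d19:-→d20:H4 -> H4
  lookup 204.193.160.0: bits 11001100110000011010 walk d0:-→d1:-→d2:-→d3:-→d4:-→d5:-→d6:-→d7:-→d8:-→d9:-→d10:-→d11:-→d12:-→d13:-→d14:-→d15:-→d16:-→d17:-→d18:-→d19:-→d20:H4 -> H4
  + 204.192.0.0/13 (H3) depth=13
  + 128.32.0.0/12 (H0) depth=12
  lookup 169.14.175.243: bits 10 walk d0:-→d1:-→d2:- -> no-route
  + 128.32.0.0/12 (H3) depth=12
  - 128.32.0.0/12 clear@12
  lookup 204.192.100.53: bits 110011001100000 walk d0:-→d1:-→d2:-→d3:-→d4:-→d5:-→d6:-→d7:-→d8:-→d9:-→d10:-→d11:-→d12:-→d13:H3→d14:-→d15:- -> H3
  lookup 204.193.160.0: bits 11001100110000011010 walk d0:-→d1:-→d2:-→d3:-→d4:-→d5:-→d6:-→d7:-→d8:-→d9:-→d10:-→d11:-→d12:-→d13:H3→d14:-→d15:-→d16:-→d17:-→d18:-→d19:-→d20:H4 -> H4
  - 204.192.0.0/13 clear@13
  lookup 204.193.160.24: bits 11001100110000011010 walk d0:-→d1:-→d2:-→d3:-→d4:-→d5:-→d6:-→d7:-→d8:-→d9:-→d10:-→d11:-→d12:-→d13:-→d14:-→d15:-→d16:-→d17:-→d18:-→d19:-→d20:H4 -> H4
  lookup 204.193.160.139: bits 11001100110000011010 walk d0:-→d1:-→d2:-→d3:-→d4:-→d5:-→d6:-→d7:-→d8:-→d9:-→d10:-→d11:-→d12:-→d13:-→d14:-→d15:-→d16:-→d17:-→d18:-→d19:-→d20:H4 -> H4
  + 0.0.0.0/0 (H1) depth=0
  + 128.34.66.50/32 (H1) depth=32
  - 128.34.66.50/32 clear@32
  + 5.0.0.0/8 (H0) depth=8
  lookup 5.0.0.3: bits 00000101 walk d0:H1→d1:-→d2:-→d3:-→d4:-→d5:-→d6:-→d7:-→d8:H0 -> H0
  + 195.174.240.19/32 (H2) depth=32
  lookup 5.7.54.161: bits 00000101 walk d0:H1→d1:-→d2:-→d3:-→d4:-→d5:-→d6:-→d7:-→d8:H0 -> H0
  + 128.0.0.0/8 (H3) depth=8
  lookup 195.174.240.19: bits 11000011101011101111000000010011 walk d0:H1→d1:-→d2:-→d3:-→d4:-→d5:-→d6:-→d7:-→d8:-→d9:-→d10:-→d11:-→d12:-→d13:-→d14:-→d15:-→d16:-→d17:-→d18:-→d19:-→d20:-→d21:-→d22:-→d23:-→d24:-→d25:-→d26:-→d27:-→d28:-→d29:-→d30:-→d31:-→d32:H2 -> H2
  lookup 204.193.160.5: bits 11001100110000011010 walk d0:H1→d1:-→d2:-→d3:-→d4:-→d5:-→d6:-→d7:-→d8:-→d9:-→d10:-→d11:-→d12:-→d13:-→d14:-→d15:-→d16:-→d17:-→d18:-→d19:-→d20:H4 -> H4
  lookup 204.193.160.57: bits 11001100110000011010 walk d0:H1→d1:-→d2:-→d3:-→d4:-→d5:-→d6:-→d7:-→d8:-→d9:-→d10:-→d11:-→d12:-→d13:-→d14:-→d15:-→d16:-→d17:-→d18:-→d19:-→d20:H4 -> H4
  lookup 195.174.240.19: bits 11000011101011101111000000010011 walk d0:H1→d1:-→d2:-→d3:-→d4:-→d5:-→d6:-→d7:-→d8:-→d9:-→d10:-→d11:-→d12:-→d13:-→d14:-→d15:-→d16:-→d17:-→d18:-→d19:-→d20:-→d21:-→d22:-→d23:-→d24:-→d25:-→d26:-→d27:-→d28:-→d29:-→d30:-→d31:-→d32:H2 -> H2
  lookup 195.190.240.19: bits 11000011101 walk d0:H1→d1:-→d2:-→d3:-→d4:-→d5:-→d6:-→d7:-→d8:-→d9:-→d10:-→d11:- -> H1
  lookup 128.0.9.18: bits 1000000000 walk d0:H1→d1:-→d2:-→d3:-→d4:-→d5:-→d6:-→d7:-→d8:H3→d9:-→d10:- -> H3
  lookup 5.0.0.12: bits 00000101 walk d0:H1→d1:-→d2:-→d3:-→d4:-→d5:-→d6:-→d7:-→d8:H0 -> H0
  + 0.0.0.0/0 (H3) depth=0
  - 195.174.240.19/32 clear@32
  lookup 5.38.155.188: bits 00000101 walk d0:H3→d1:-→d2:-→d3:-→d4:-→d5:-→d6:-→d7:-→d8:H0 -> H0

== LOOKUPS ==
["H0","H4","no-route","H4","H4","no-route","H3","H4","H4","H4","H0","H0","H2","H4","H4","H2","H1","H3","H0","H0"]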